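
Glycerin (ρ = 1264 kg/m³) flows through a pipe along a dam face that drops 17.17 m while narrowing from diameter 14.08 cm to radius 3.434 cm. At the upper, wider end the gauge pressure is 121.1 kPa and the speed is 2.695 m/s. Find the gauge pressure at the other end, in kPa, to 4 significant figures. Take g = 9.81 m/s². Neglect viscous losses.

Continuity gives A₁v₁ = A₂v₂, so v₂ = (155.7 cm²)/(37.05 cm²) × 2.695 m/s = 11.33 m/s.
Bernoulli: P₁ + ½ρv₁² + ρg h₁ = P₂ + ½ρv₂² + ρg h₂, so P₂ = P₁ + ½ρ(v₁² − v₂²) − ρg(h₂ − h₁).
P₂ = 121100 + ½·1264·(2.695² − 11.33²) − 1264·9.81·(−17.17) = 121100 + (-76490) − (-212900) = 257500 Pa.

P₂ = 257.5 kPa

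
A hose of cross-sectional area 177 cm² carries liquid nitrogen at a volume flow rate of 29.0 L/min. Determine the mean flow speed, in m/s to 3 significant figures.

Q = 29.0 L/min = 0.000483 m³/s.
v = Q/A = 0.000483 / 0.0177 = 0.0273 m/s.

v ≈ 0.0273 m/s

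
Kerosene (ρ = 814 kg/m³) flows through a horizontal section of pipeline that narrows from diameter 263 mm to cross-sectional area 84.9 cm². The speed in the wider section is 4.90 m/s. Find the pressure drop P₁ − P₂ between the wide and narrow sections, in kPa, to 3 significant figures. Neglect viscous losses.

390 kPa

Mass conservation (A₁v₁ = A₂v₂) gives v₂ = 4.90 × 543/84.9 = 31.4 m/s.
Bernoulli (h₁ = h₂): P₁ − P₂ = ½ρ(v₂² − v₁²).
P₁ − P₂ = ½·814·(31.4² − 4.90²) = ½·814·959 = 390000 Pa.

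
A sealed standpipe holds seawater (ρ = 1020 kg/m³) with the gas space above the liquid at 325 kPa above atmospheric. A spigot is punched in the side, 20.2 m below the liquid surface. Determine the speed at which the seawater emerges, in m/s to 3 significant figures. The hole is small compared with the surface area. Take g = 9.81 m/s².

Take point 1 at the surface (v₁ ≈ 0) and point 2 at the hole (at atmospheric pressure). Bernoulli: P₁ + ρg h = P_atm + ½ρv₂².
With P₁ − P_atm = 325000 Pa, v₂ = √(2gh + 2ΔP/ρ) = √(2·9.81·20.2 + 2·325000/1020) = 32.1 m/s.

v ≈ 32.1 m/s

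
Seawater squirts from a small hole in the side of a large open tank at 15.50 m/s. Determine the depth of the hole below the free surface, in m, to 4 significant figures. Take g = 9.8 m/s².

Torricelli: v = √(2gh), so h = v²/(2g).
h = 15.50²/(2·9.8) = 240.2/19.60 = 12.26 m.

h ≈ 12.26 m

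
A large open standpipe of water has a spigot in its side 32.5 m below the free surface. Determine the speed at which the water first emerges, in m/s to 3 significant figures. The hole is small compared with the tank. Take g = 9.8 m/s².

v ≈ 25.2 m/s

Bernoulli from surface to hole (P equal, v_surface ≈ 0): v = √(2gh) = √(2×9.8×32.5) = 25.2 m/s.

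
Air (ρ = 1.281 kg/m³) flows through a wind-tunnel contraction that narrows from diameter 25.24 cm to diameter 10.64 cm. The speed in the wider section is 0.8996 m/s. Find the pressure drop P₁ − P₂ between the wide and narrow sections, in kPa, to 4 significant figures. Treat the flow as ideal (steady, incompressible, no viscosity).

0.01590 kPa

The volume flow rate is constant, so v₂ = (A₁/A₂)v₁ = (500.3/88.91)·0.8996 = 5.062 m/s.
The pipe is horizontal, so Bernoulli reduces to P₁ + ½ρv₁² = P₂ + ½ρv₂².
P₁ − P₂ = ½·1.281·(5.062² − 0.8996²) = ½·1.281·24.82 = 15.90 Pa.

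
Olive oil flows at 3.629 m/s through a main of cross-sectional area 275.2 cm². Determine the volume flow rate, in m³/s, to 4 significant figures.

Q = A·v = 0.02752 m² × 3.629 m/s = 0.09987 m³/s.

Q = 0.09987 m³/s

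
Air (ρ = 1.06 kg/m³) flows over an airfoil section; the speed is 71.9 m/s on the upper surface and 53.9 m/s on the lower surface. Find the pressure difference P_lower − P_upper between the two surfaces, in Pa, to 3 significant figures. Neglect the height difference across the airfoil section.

ΔP = 1200 Pa

The pressure is lower where the speed is higher: ΔP = ½ρ(v_up² − v_low²).
ΔP = ½·1.06·(71.9² − 53.9²) = 1200 Pa.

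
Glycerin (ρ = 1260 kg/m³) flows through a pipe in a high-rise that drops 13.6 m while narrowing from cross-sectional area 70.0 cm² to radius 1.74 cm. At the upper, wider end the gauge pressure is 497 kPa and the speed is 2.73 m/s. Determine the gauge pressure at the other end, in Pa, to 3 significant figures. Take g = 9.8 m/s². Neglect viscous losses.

Mass conservation (A₁v₁ = A₂v₂) gives v₂ = 2.73 × 70.0/9.51 = 20.1 m/s.
Applying Bernoulli between the two ends and solving for P₂: P₂ = P₁ + ½ρ(v₁² − v₂²) − ρgΔh.
P₂ = 497000 + ½·1260·(2.73² − 20.1²) − 1260·9.8·(−13.6) = 497000 + (-250000) − (-168000) = 415000 Pa.

415000 Pa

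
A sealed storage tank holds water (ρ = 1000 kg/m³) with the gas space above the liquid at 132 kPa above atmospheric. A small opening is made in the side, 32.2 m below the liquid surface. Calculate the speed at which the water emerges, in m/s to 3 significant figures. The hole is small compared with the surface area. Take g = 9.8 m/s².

Take point 1 at the surface (v₁ ≈ 0) and point 2 at the hole (at atmospheric pressure). Bernoulli: P₁ + ρg h = P_atm + ½ρv₂².
With P₁ − P_atm = 132000 Pa, v₂ = √(2gh + 2ΔP/ρ) = √(2·9.8·32.2 + 2·132000/1000) = 29.9 m/s.

v ≈ 29.9 m/s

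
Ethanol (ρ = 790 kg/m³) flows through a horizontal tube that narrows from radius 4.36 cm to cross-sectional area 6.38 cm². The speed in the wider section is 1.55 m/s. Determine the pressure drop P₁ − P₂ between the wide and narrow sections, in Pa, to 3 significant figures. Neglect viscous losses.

ΔP ≈ 82200 Pa

Mass conservation (A₁v₁ = A₂v₂) gives v₂ = 1.55 × 59.7/6.38 = 14.5 m/s.
The pipe is horizontal, so Bernoulli reduces to P₁ + ½ρv₁² = P₂ + ½ρv₂².
P₁ − P₂ = ½·790·(14.5² − 1.55²) = ½·790·208 = 82200 Pa.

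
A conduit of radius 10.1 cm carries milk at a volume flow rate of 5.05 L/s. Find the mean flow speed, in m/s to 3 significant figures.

Q = 5.05 L/s = 0.00505 m³/s.
v = Q/A = 0.00505 / 0.0320 = 0.158 m/s.

v ≈ 0.158 m/s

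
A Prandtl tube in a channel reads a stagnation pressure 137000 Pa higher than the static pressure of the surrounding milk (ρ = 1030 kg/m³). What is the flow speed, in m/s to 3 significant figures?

Bernoulli between the free stream and the stagnation point: ½ρv² = P_stag − P_static.
v = √(2ΔP/ρ) = √(2·137000/1030) = 16.3 m/s.

v ≈ 16.3 m/s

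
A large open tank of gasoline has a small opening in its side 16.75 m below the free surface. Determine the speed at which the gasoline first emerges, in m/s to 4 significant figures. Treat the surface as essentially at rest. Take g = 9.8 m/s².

With the surface at rest and both surface and jet at atmospheric pressure, Bernoulli gives ρg h = ½ρv², so v = √(2gh) = √(2·9.8·16.75) = 18.12 m/s.

18.12 m/s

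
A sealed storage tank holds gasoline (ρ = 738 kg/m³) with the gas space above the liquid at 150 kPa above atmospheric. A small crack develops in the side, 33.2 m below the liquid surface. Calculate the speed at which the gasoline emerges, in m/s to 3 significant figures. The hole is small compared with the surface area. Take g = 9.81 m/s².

v ≈ 32.5 m/s

Take point 1 at the surface (v₁ ≈ 0) and point 2 at the hole (at atmospheric pressure). Bernoulli: P₁ + ρg h = P_atm + ½ρv₂².
With P₁ − P_atm = 150000 Pa, v₂ = √(2gh + 2ΔP/ρ) = √(2·9.81·33.2 + 2·150000/738) = 32.5 m/s.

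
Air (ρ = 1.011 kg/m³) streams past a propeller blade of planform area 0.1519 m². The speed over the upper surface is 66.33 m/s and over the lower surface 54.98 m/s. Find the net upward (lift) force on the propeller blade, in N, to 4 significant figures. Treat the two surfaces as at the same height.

The faster flow above has the lower pressure; Bernoulli (same height) gives ΔP = ½ρ(v_up² − v_low²).
ΔP = ½·1.011·(66.33² − 54.98²) = 696.0 Pa.
Lift = ΔP · A = 696.0 × 0.1519 = 105.7 N.

F ≈ 105.7 N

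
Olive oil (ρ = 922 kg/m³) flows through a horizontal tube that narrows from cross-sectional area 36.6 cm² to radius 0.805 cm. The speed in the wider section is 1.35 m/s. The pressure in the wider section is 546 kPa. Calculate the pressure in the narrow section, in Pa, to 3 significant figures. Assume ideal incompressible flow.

275000 Pa

Mass conservation (A₁v₁ = A₂v₂) gives v₂ = 1.35 × 36.6/2.04 = 24.3 m/s.
With no height change, Bernoulli's equation is P₁ + ½ρv₁² = P₂ + ½ρv₂².
P₂ = P₁ − ½ρ(v₂² − v₁²) = 546000 − ½·922·(24.3² − 1.35²) = 546000 − 271000 = 275000 Pa.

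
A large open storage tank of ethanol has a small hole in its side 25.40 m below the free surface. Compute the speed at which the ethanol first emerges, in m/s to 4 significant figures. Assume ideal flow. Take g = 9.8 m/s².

22.31 m/s

Bernoulli from surface to hole (P equal, v_surface ≈ 0): v = √(2gh) = √(2×9.8×25.40) = 22.31 m/s.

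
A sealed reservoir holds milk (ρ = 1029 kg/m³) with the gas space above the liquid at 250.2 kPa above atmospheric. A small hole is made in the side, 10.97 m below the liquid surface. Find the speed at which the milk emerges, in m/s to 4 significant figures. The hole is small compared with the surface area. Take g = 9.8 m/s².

v ≈ 26.48 m/s

Take point 1 at the surface (v₁ ≈ 0) and point 2 at the hole (at atmospheric pressure). Bernoulli: P₁ + ρg h = P_atm + ½ρv₂².
With P₁ − P_atm = 250200 Pa, v₂ = √(2gh + 2ΔP/ρ) = √(2·9.8·10.97 + 2·250200/1029) = 26.48 m/s.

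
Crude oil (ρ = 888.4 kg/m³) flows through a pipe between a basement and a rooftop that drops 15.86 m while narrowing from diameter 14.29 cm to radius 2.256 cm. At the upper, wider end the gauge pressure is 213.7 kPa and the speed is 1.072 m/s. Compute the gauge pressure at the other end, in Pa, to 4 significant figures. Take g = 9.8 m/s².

By continuity, v₂ = v₁·A₁/A₂ = 1.072·(160.4/15.99) = 10.75 m/s.
Applying Bernoulli between the two ends and solving for P₂: P₂ = P₁ + ½ρ(v₁² − v₂²) − ρgΔh.
P₂ = 213700 + ½·888.4·(1.072² − 10.75²) − 888.4·9.8·(−15.86) = 213700 + (-50850) − (-138100) = 300900 Pa.

300900 Pa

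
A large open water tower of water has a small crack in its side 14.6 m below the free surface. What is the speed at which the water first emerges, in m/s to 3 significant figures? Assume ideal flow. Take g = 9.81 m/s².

Torricelli's result v = √(2gh) gives v = √(2·9.81·14.6) = 16.9 m/s.

v = 16.9 m/s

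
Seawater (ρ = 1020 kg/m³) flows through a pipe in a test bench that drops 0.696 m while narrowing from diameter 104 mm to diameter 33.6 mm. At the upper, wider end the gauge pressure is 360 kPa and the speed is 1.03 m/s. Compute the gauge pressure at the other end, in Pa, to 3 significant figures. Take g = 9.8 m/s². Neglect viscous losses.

P₂ = 318000 Pa

By continuity, v₂ = v₁·A₁/A₂ = 1.03·(84.9/8.87) = 9.87 m/s.
Bernoulli: P₁ + ½ρv₁² + ρg h₁ = P₂ + ½ρv₂² + ρg h₂, so P₂ = P₁ + ½ρ(v₁² − v₂²) − ρg(h₂ − h₁).
P₂ = 360000 + ½·1020·(1.03² − 9.87²) − 1020·9.8·(−0.696) = 360000 + (-49100) − (-6960) = 318000 Pa.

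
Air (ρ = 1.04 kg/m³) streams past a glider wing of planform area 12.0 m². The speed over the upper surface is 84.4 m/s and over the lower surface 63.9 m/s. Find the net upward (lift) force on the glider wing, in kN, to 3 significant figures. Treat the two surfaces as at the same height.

19.0 kN

The faster flow above has the lower pressure; Bernoulli (same height) gives ΔP = ½ρ(v_up² − v_low²).
ΔP = ½·1.04·(84.4² − 63.9²) = 1580 Pa.
Lift = ΔP · A = 1580 × 12.0 = 19000 N.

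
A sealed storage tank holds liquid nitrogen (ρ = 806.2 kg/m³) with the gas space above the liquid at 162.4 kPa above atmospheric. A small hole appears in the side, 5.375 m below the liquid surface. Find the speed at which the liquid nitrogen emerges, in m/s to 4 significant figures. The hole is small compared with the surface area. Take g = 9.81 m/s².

22.55 m/s

Take point 1 at the surface (v₁ ≈ 0) and point 2 at the hole (at atmospheric pressure). Bernoulli: P₁ + ρg h = P_atm + ½ρv₂².
With P₁ − P_atm = 162400 Pa, v₂ = √(2gh + 2ΔP/ρ) = √(2·9.81·5.375 + 2·162400/806.2) = 22.55 m/s.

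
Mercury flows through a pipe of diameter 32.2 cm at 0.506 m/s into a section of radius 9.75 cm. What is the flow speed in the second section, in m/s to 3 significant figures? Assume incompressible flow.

Continuity gives A₁v₁ = A₂v₂, so v₂ = (814 cm²)/(299 cm²) × 0.506 m/s = 1.38 m/s.

1.38 m/s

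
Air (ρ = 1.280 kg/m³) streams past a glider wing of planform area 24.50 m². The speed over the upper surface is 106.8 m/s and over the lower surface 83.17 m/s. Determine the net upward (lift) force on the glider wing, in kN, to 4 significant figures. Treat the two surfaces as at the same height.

F ≈ 70.39 kN

The faster flow above has the lower pressure; Bernoulli (same height) gives ΔP = ½ρ(v_up² − v_low²).
ΔP = ½·1.280·(106.8² − 83.17²) = 2873 Pa.
Lift = ΔP · A = 2873 × 24.50 = 70390 N.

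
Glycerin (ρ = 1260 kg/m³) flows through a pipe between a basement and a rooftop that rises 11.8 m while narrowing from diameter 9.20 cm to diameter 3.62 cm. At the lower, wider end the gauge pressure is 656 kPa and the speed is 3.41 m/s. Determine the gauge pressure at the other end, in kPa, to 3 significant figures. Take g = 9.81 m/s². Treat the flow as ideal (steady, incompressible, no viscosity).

P₂ ≈ 212 kPa

By continuity, v₂ = v₁·A₁/A₂ = 3.41·(66.5/10.3) = 22.0 m/s.
Energy conservation along the streamline gives P₂ = P₁ − ½ρ(v₂² − v₁²) − ρg(h₂ − h₁).
P₂ = 656000 + ½·1260·(3.41² − 22.0²) − 1260·9.81·(+11.8) = 656000 + (-298000) − (146000) = 212000 Pa.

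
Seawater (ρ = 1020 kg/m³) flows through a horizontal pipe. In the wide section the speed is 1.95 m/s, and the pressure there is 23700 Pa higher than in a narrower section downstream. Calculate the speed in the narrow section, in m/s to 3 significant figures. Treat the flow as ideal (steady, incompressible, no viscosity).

7.09 m/s

With h₁ = h₂, rearranging Bernoulli gives v₂ = √(v₁² + 2ΔP/ρ).
v₂ = √(1.95² + 2·23700/1020) = √(3.80 + 46.5) = 7.09 m/s.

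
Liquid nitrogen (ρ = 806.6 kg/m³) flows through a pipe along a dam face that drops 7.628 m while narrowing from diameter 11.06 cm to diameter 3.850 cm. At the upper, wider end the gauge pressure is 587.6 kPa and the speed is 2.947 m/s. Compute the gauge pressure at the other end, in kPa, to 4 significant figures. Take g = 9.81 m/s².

P₂ ≈ 412.9 kPa

Mass conservation (A₁v₁ = A₂v₂) gives v₂ = 2.947 × 96.07/11.64 = 24.32 m/s.
Applying Bernoulli between the two ends and solving for P₂: P₂ = P₁ + ½ρ(v₁² − v₂²) − ρgΔh.
P₂ = 587600 + ½·806.6·(2.947² − 24.32²) − 806.6·9.81·(−7.628) = 587600 + (-235000) − (-60360) = 412900 Pa.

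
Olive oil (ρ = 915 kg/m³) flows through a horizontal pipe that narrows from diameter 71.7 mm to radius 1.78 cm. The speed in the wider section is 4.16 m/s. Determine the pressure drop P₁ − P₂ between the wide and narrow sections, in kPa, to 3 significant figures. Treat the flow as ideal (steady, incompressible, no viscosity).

The volume flow rate is constant, so v₂ = (A₁/A₂)v₁ = (40.4/9.95)·4.16 = 16.9 m/s.
The pipe is horizontal, so Bernoulli reduces to P₁ + ½ρv₁² = P₂ + ½ρv₂².
P₁ − P₂ = ½·915·(16.9² − 4.16²) = ½·915·267 = 122000 Pa.

122 kPa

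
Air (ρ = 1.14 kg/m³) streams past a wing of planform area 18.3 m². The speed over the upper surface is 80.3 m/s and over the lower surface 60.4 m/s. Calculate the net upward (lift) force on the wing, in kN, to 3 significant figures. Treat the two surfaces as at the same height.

The faster flow above has the lower pressure; Bernoulli (same height) gives ΔP = ½ρ(v_up² − v_low²).
ΔP = ½·1.14·(80.3² − 60.4²) = 1600 Pa.
Lift = ΔP · A = 1600 × 18.3 = 29200 N.

F ≈ 29.2 kN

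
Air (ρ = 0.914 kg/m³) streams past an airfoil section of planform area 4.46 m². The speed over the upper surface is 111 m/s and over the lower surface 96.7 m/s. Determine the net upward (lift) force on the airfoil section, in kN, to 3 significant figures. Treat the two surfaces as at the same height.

F ≈ 6.05 kN

The faster flow above has the lower pressure; Bernoulli (same height) gives ΔP = ½ρ(v_up² − v_low²).
ΔP = ½·0.914·(111² − 96.7²) = 1360 Pa.
Lift = ΔP · A = 1360 × 4.46 = 6050 N.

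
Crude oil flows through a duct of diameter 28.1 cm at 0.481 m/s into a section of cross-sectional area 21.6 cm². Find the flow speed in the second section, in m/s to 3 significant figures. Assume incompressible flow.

v₂ = 13.8 m/s

Mass conservation (A₁v₁ = A₂v₂) gives v₂ = 0.481 × 620/21.6 = 13.8 m/s.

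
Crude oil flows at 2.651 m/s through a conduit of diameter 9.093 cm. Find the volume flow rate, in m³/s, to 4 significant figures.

0.01722 m³/s

Q = A·v = 0.006494 m² × 2.651 m/s = 0.01722 m³/s.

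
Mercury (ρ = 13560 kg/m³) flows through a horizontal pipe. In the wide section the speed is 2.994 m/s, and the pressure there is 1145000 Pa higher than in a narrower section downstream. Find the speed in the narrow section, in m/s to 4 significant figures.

13.34 m/s

With h₁ = h₂, rearranging Bernoulli gives v₂ = √(v₁² + 2ΔP/ρ).
v₂ = √(2.994² + 2·1145000/13560) = √(8.964 + 168.9) = 13.34 m/s.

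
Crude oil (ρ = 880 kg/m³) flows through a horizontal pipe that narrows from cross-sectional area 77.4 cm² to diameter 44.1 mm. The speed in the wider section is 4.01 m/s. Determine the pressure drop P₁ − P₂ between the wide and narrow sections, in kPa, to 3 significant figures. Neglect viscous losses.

ΔP ≈ 175 kPa

By continuity, v₂ = v₁·A₁/A₂ = 4.01·(77.4/15.3) = 20.3 m/s.
Bernoulli (h₁ = h₂): P₁ − P₂ = ½ρ(v₂² − v₁²).
P₁ − P₂ = ½·880·(20.3² − 4.01²) = ½·880·397 = 175000 Pa.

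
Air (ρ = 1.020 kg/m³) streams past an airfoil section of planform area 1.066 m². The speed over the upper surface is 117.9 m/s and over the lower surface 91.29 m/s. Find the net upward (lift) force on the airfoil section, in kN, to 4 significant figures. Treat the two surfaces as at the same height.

From P + ½ρv² = const at equal height, P_low − P_up = ½ρ(v_up² − v_low²).
ΔP = ½·1.020·(117.9² − 91.29²) = 2839 Pa.
Lift = ΔP · A = 2839 × 1.066 = 3026 N.

3.026 kN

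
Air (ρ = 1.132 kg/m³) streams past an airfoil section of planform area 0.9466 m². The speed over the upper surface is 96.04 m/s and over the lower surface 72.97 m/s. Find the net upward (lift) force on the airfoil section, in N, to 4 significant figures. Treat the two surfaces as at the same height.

The faster flow above has the lower pressure; Bernoulli (same height) gives ΔP = ½ρ(v_up² − v_low²).
ΔP = ½·1.132·(96.04² − 72.97²) = 2207 Pa.
Lift = ΔP · A = 2207 × 0.9466 = 2089 N.

2089 N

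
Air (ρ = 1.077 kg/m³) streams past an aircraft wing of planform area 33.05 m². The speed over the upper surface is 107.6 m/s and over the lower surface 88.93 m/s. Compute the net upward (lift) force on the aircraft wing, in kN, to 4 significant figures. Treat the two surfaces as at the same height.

The faster flow above has the lower pressure; Bernoulli (same height) gives ΔP = ½ρ(v_up² − v_low²).
ΔP = ½·1.077·(107.6² − 88.93²) = 1976 Pa.
Lift = ΔP · A = 1976 × 33.05 = 65300 N.

65.30 kN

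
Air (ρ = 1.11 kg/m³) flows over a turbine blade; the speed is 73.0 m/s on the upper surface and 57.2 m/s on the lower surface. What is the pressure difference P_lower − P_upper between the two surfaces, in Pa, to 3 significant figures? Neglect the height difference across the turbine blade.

With negligible Δh, P + ½ρv² is constant, so P_low − P_up = ½ρ(v_up² − v_low²).
ΔP = ½·1.11·(73.0² − 57.2²) = 1140 Pa.

ΔP ≈ 1140 Pa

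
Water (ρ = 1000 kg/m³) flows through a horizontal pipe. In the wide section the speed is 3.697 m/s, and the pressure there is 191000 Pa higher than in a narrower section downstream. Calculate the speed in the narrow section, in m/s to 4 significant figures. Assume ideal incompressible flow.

With h₁ = h₂, rearranging Bernoulli gives v₂ = √(v₁² + 2ΔP/ρ).
v₂ = √(3.697² + 2·191000/1000) = √(13.67 + 382.0) = 19.89 m/s.

19.89 m/s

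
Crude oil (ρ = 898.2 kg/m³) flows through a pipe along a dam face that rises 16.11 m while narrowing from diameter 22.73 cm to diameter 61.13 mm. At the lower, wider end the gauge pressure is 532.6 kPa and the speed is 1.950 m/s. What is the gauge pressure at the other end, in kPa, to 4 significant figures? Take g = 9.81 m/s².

65.93 kPa

Mass conservation (A₁v₁ = A₂v₂) gives v₂ = 1.950 × 405.8/29.35 = 26.96 m/s.
Energy conservation along the streamline gives P₂ = P₁ − ½ρ(v₂² − v₁²) − ρg(h₂ − h₁).
P₂ = 532600 + ½·898.2·(1.950² − 26.96²) − 898.2·9.81·(+16.11) = 532600 + (-324700) − (142000) = 65930 Pa.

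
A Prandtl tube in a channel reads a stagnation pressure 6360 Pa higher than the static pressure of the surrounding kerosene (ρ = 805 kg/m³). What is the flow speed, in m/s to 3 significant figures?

Bernoulli between the free stream and the stagnation point: ½ρv² = P_stag − P_static.
v = √(2ΔP/ρ) = √(2·6360/805) = 3.98 m/s.

v ≈ 3.98 m/s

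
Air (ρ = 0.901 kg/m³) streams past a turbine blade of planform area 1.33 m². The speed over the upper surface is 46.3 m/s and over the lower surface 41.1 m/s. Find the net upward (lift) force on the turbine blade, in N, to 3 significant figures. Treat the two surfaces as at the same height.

F ≈ 272 N

With equal heights on the two surfaces, Bernoulli gives P_lower − P_upper = ½ρ(v_upper² − v_lower²).
ΔP = ½·0.901·(46.3² − 41.1²) = 205 Pa.
Lift = ΔP · A = 205 × 1.33 = 272 N.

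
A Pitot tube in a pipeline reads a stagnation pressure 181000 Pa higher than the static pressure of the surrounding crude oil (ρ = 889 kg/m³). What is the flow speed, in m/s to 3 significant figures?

Bernoulli between the free stream and the stagnation point: ½ρv² = P_stag − P_static.
v = √(2ΔP/ρ) = √(2·181000/889) = 20.2 m/s.

v ≈ 20.2 m/s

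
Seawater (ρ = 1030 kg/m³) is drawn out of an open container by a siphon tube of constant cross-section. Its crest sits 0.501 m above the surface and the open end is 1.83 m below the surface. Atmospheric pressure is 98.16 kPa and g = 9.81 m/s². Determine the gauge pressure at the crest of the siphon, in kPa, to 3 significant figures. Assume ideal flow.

-23.6 kPa

The outlet speed comes from Torricelli: v = √(2g·1.83) = 5.99 m/s.
The bore is uniform, so the speed at the crest is the same v. Bernoulli surface→crest: P_atm = P_top + ½ρv² + ρg·h_top.
P_top = 98160 − ½·1030·5.99² − 1030·9.81·0.501 = 74600 Pa. So P_gauge = P_top − P_atm = -23600 Pa.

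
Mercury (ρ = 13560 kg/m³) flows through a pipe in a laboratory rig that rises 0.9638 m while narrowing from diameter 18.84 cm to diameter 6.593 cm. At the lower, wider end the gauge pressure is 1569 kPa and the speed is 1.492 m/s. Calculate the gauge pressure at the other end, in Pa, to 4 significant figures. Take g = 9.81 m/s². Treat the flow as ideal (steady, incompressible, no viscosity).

449500 Pa

Continuity gives A₁v₁ = A₂v₂, so v₂ = (278.8 cm²)/(34.14 cm²) × 1.492 m/s = 12.18 m/s.
Applying Bernoulli between the two ends and solving for P₂: P₂ = P₁ + ½ρ(v₁² − v₂²) − ρgΔh.
P₂ = 1569000 + ½·13560·(1.492² − 12.18²) − 13560·9.81·(+0.9638) = 1569000 + (-991300) − (128200) = 449500 Pa.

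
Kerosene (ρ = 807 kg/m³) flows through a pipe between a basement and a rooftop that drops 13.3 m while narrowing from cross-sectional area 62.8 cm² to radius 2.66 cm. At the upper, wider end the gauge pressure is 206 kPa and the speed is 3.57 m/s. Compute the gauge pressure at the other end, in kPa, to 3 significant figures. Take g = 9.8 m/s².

P₂ = 275 kPa

The volume flow rate is constant, so v₂ = (A₁/A₂)v₁ = (62.8/22.2)·3.57 = 10.1 m/s.
Applying Bernoulli between the two ends and solving for P₂: P₂ = P₁ + ½ρ(v₁² − v₂²) − ρgΔh.
P₂ = 206000 + ½·807·(3.57² − 10.1²) − 807·9.8·(−13.3) = 206000 + (-35900) − (-105000) = 275000 Pa.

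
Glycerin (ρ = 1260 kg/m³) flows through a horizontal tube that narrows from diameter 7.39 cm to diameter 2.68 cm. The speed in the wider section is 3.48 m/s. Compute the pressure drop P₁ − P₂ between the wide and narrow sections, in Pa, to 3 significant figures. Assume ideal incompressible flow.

433000 Pa

Mass conservation (A₁v₁ = A₂v₂) gives v₂ = 3.48 × 42.9/5.64 = 26.5 m/s.
Along the horizontal streamline, P + ½ρv² is constant.
P₁ − P₂ = ½·1260·(26.5² − 3.48²) = ½·1260·688 = 433000 Pa.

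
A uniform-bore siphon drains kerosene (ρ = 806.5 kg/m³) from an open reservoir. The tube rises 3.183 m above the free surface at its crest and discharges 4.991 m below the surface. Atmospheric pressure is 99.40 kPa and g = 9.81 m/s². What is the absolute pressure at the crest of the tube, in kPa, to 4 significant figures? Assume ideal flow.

The outlet speed comes from Torricelli: v = √(2g·4.991) = 9.896 m/s.
With constant cross-section the crest speed equals v; applying Bernoulli from the surface up to the crest, P_top = P_atm − ½ρv² − ρg·h_top.
P_top = 99400 − ½·806.5·9.896² − 806.5·9.81·3.183 = 34730 Pa.

P_top ≈ 34.73 kPa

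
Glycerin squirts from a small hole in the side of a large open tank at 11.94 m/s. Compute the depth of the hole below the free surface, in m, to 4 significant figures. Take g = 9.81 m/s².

h ≈ 7.266 m

Torricelli: v = √(2gh), so h = v²/(2g).
h = 11.94²/(2·9.81) = 142.6/19.62 = 7.266 m.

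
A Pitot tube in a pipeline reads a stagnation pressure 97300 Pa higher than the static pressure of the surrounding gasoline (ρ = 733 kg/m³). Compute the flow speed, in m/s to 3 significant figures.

The dynamic pressure equals the rise in static pressure at the stagnation point: ΔP = ½ρv².
v = √(2ΔP/ρ) = √(2·97300/733) = 16.3 m/s.

v ≈ 16.3 m/s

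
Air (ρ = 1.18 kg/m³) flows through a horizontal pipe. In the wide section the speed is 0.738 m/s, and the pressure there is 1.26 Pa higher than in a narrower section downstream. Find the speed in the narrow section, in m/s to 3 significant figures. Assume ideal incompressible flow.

Along the level pipe P + ½ρv² is conserved, hence v₂² = v₁² + 2(P₁ − P₂)/ρ.
v₂ = √(0.738² + 2·1.26/1.18) = √(0.545 + 2.14) = 1.64 m/s.

v₂ = 1.64 m/s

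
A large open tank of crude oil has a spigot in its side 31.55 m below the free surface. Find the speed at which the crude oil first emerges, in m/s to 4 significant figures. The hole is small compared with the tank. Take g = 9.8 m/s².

The surface is effectively still and both ends are open, so ½v² = gh and v = √(2·9.8·31.55) = 24.87 m/s.

v = 24.87 m/s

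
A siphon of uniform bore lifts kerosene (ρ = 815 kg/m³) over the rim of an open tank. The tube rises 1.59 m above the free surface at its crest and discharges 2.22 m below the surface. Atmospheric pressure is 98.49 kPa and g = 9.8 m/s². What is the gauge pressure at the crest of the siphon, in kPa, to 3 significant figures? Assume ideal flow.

The outlet speed comes from Torricelli: v = √(2g·2.22) = 6.60 m/s.
With constant cross-section the crest speed equals v; applying Bernoulli from the surface up to the crest, P_top = P_atm − ½ρv² − ρg·h_top.
P_top = 98490 − ½·815·6.60² − 815·9.8·1.59 = 68100 Pa. So P_gauge = P_top − P_atm = -30400 Pa.

-30.4 kPa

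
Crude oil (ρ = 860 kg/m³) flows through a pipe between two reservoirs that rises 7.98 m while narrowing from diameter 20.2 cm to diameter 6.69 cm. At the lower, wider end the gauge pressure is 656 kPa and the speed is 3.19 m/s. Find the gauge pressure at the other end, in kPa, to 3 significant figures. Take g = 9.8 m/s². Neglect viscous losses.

By continuity, v₂ = v₁·A₁/A₂ = 3.19·(320/35.2) = 29.1 m/s.
Energy conservation along the streamline gives P₂ = P₁ − ½ρ(v₂² − v₁²) − ρg(h₂ − h₁).
P₂ = 656000 + ½·860·(3.19² − 29.1²) − 860·9.8·(+7.98) = 656000 + (-359000) − (67300) = 229000 Pa.

P₂ ≈ 229 kPa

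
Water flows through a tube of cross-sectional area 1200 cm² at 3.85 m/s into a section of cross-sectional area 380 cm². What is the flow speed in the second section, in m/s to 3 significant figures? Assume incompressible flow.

12.2 m/s

Mass conservation (A₁v₁ = A₂v₂) gives v₂ = 3.85 × 1200/380 = 12.2 m/s.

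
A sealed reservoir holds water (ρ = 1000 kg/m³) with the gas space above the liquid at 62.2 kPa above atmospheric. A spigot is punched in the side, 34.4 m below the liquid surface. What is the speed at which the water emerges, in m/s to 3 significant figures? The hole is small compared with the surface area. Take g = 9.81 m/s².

v = 28.3 m/s

Take point 1 at the surface (v₁ ≈ 0) and point 2 at the hole (at atmospheric pressure). Bernoulli: P₁ + ρg h = P_atm + ½ρv₂².
With P₁ − P_atm = 62200 Pa, v₂ = √(2gh + 2ΔP/ρ) = √(2·9.81·34.4 + 2·62200/1000) = 28.3 m/s.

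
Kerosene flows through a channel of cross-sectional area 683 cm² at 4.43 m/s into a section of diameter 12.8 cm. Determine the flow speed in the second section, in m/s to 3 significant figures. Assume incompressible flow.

The volume flow rate is constant, so v₂ = (A₁/A₂)v₁ = (683/129)·4.43 = 23.5 m/s.

v₂ ≈ 23.5 m/s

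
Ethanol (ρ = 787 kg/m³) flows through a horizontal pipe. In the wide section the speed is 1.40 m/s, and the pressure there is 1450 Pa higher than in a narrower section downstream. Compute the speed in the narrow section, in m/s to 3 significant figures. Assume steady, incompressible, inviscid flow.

2.38 m/s

With h₁ = h₂, rearranging Bernoulli gives v₂ = √(v₁² + 2ΔP/ρ).
v₂ = √(1.40² + 2·1450/787) = √(1.96 + 3.68) = 2.38 m/s.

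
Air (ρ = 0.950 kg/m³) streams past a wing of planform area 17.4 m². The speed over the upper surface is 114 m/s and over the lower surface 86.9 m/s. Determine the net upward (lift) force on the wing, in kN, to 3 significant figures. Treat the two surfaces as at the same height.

F ≈ 45.0 kN

The faster flow above has the lower pressure; Bernoulli (same height) gives ΔP = ½ρ(v_up² − v_low²).
ΔP = ½·0.950·(114² − 86.9²) = 2590 Pa.
Lift = ΔP · A = 2590 × 17.4 = 45000 N.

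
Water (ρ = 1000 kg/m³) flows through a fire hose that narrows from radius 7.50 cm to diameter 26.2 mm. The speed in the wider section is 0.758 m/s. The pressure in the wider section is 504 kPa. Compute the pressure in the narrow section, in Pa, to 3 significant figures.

P₂ = 196000 Pa

Continuity gives A₁v₁ = A₂v₂, so v₂ = (177 cm²)/(5.39 cm²) × 0.758 m/s = 24.8 m/s.
The pipe is horizontal, so Bernoulli reduces to P₁ + ½ρv₁² = P₂ + ½ρv₂².
P₂ = P₁ − ½ρ(v₂² − v₁²) = 504000 − ½·1000·(24.8² − 0.758²) = 504000 − 308000 = 196000 Pa.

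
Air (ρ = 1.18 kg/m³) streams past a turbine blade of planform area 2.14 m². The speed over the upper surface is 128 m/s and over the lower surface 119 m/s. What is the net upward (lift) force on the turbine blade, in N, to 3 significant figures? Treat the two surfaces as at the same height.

The faster flow above has the lower pressure; Bernoulli (same height) gives ΔP = ½ρ(v_up² − v_low²).
ΔP = ½·1.18·(128² − 119²) = 1310 Pa.
Lift = ΔP · A = 1310 × 2.14 = 2810 N.

F = 2810 N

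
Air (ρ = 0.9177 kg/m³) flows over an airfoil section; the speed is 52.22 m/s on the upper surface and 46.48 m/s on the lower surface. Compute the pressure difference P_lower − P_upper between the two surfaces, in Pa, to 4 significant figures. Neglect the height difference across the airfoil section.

260.0 Pa

With negligible Δh, P + ½ρv² is constant, so P_low − P_up = ½ρ(v_up² − v_low²).
ΔP = ½·0.9177·(52.22² − 46.48²) = 260.0 Pa.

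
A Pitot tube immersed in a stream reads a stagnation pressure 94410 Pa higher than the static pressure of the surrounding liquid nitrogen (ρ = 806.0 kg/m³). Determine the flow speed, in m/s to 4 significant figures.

15.31 m/s

The dynamic pressure equals the rise in static pressure at the stagnation point: ΔP = ½ρv².
v = √(2ΔP/ρ) = √(2·94410/806.0) = 15.31 m/s.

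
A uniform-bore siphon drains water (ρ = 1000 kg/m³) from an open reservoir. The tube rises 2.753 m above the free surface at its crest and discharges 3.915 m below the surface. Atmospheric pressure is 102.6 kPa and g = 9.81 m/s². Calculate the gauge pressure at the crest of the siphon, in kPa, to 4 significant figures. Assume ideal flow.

The outlet speed comes from Torricelli: v = √(2g·3.915) = 8.764 m/s.
Continuity keeps v the same throughout the tube; from surface to crest, P_atm + 0 = P_top + ½ρv² + ρg·h_top.
P_top = 102600 − ½·1000·8.764² − 1000·9.81·2.753 = 37190 Pa. So P_gauge = P_top − P_atm = -65410 Pa.

P_gauge ≈ -65.41 kPa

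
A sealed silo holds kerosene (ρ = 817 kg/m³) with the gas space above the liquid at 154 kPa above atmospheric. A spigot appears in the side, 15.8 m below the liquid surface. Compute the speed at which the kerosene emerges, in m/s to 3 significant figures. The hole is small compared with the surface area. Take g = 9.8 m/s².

Take point 1 at the surface (v₁ ≈ 0) and point 2 at the hole (at atmospheric pressure). Bernoulli: P₁ + ρg h = P_atm + ½ρv₂².
With P₁ − P_atm = 154000 Pa, v₂ = √(2gh + 2ΔP/ρ) = √(2·9.8·15.8 + 2·154000/817) = 26.2 m/s.

v ≈ 26.2 m/s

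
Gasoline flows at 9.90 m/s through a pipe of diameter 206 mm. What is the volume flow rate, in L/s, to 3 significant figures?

330 L/s

Q = A·v = 0.0333 m² × 9.90 m/s = 0.330 m³/s.
Converting: 0.330 m³/s × 1000 = 330 L/s.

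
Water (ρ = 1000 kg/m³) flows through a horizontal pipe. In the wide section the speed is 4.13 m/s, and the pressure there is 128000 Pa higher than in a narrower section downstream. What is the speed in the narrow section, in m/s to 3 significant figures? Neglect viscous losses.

16.5 m/s

Horizontal Bernoulli: P₁ + ½ρv₁² = P₂ + ½ρv₂², so v₂² = v₁² + 2(P₁ − P₂)/ρ.
v₂ = √(4.13² + 2·128000/1000) = √(17.1 + 256) = 16.5 m/s.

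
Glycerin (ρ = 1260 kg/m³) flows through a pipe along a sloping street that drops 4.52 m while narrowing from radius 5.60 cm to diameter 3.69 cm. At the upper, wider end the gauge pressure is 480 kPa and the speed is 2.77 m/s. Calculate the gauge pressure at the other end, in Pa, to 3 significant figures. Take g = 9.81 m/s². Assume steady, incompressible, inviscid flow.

130000 Pa

The volume flow rate is constant, so v₂ = (A₁/A₂)v₁ = (98.5/10.7)·2.77 = 25.5 m/s.
Applying Bernoulli between the two ends and solving for P₂: P₂ = P₁ + ½ρ(v₁² − v₂²) − ρgΔh.
P₂ = 480000 + ½·1260·(2.77² − 25.5²) − 1260·9.81·(−4.52) = 480000 + (-405000) − (-55900) = 130000 Pa.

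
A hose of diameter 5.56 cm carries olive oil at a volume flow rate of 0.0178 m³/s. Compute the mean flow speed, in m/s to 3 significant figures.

Q = 0.0178 m³/s = 0.0178 m³/s.
v = Q/A = 0.0178 / 0.00243 = 7.33 m/s.

v = 7.33 m/s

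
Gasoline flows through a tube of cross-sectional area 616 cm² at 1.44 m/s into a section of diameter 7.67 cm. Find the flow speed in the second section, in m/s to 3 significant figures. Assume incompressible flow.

Continuity gives A₁v₁ = A₂v₂, so v₂ = (616 cm²)/(46.2 cm²) × 1.44 m/s = 19.2 m/s.

v₂ ≈ 19.2 m/s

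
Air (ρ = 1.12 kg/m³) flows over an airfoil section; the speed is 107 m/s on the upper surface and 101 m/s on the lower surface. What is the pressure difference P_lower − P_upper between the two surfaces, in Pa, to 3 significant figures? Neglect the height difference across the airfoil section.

Bernoulli (same height): P_lower − P_upper = ½ρ(v_upper² − v_lower²).
ΔP = ½·1.12·(107² − 101²) = 699 Pa.

699 Pa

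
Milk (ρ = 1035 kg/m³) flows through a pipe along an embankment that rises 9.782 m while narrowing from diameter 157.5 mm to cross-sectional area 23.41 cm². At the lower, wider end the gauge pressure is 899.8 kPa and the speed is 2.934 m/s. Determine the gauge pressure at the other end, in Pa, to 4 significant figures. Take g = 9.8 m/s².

Mass conservation (A₁v₁ = A₂v₂) gives v₂ = 2.934 × 194.8/23.41 = 24.42 m/s.
Energy conservation along the streamline gives P₂ = P₁ − ½ρ(v₂² − v₁²) − ρg(h₂ − h₁).
P₂ = 899800 + ½·1035·(2.934² − 24.42²) − 1035·9.8·(+9.782) = 899800 + (-304100) − (99220) = 496500 Pa.

P₂ ≈ 496500 Pa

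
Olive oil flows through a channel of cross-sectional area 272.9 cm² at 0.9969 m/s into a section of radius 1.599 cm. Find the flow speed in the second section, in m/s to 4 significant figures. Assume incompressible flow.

v₂ ≈ 33.87 m/s

Continuity gives A₁v₁ = A₂v₂, so v₂ = (272.9 cm²)/(8.032 cm²) × 0.9969 m/s = 33.87 m/s.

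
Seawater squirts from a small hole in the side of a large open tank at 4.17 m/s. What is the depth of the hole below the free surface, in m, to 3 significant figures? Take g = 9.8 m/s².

Torricelli: v = √(2gh), so h = v²/(2g).
h = 4.17²/(2·9.8) = 17.4/19.60 = 0.887 m.

h ≈ 0.887 m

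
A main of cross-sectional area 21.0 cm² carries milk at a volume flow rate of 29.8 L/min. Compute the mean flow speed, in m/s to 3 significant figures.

0.237 m/s

Q = 29.8 L/min = 0.000497 m³/s.
v = Q/A = 0.000497 / 0.00210 = 0.237 m/s.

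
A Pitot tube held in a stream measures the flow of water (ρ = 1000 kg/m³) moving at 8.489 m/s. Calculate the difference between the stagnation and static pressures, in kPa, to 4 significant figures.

ΔP ≈ 36.03 kPa

The dynamic pressure equals the rise in static pressure at the stagnation point: ΔP = ½ρv².
ΔP = ½·1000·8.489² = 36030 Pa.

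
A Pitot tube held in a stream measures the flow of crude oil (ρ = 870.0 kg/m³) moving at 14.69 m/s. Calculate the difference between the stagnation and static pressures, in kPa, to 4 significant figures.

ΔP ≈ 93.87 kPa

The dynamic pressure equals the rise in static pressure at the stagnation point: ΔP = ½ρv².
ΔP = ½·870.0·14.69² = 93870 Pa.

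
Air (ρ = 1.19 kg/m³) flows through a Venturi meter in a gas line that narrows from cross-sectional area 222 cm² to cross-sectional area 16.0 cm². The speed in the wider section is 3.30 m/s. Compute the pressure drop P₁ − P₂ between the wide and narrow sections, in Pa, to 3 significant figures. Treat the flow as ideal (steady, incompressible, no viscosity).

Mass conservation (A₁v₁ = A₂v₂) gives v₂ = 3.30 × 222/16.0 = 45.8 m/s.
The pipe is horizontal, so Bernoulli reduces to P₁ + ½ρv₁² = P₂ + ½ρv₂².
P₁ − P₂ = ½·1.19·(45.8² − 3.30²) = ½·1.19·2090 = 1240 Pa.

ΔP = 1240 Pa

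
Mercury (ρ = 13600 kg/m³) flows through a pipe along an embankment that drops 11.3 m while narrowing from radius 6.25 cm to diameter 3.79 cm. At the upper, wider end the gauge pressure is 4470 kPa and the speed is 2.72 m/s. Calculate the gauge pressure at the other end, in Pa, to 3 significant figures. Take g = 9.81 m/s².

The volume flow rate is constant, so v₂ = (A₁/A₂)v₁ = (123/11.3)·2.72 = 29.6 m/s.
Applying Bernoulli between the two ends and solving for P₂: P₂ = P₁ + ½ρ(v₁² − v₂²) − ρgΔh.
P₂ = 4470000 + ½·13600·(2.72² − 29.6²) − 13600·9.81·(−11.3) = 4470000 + (-5900000) − (-1510000) = 75000 Pa.

P₂ ≈ 75000 Pa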